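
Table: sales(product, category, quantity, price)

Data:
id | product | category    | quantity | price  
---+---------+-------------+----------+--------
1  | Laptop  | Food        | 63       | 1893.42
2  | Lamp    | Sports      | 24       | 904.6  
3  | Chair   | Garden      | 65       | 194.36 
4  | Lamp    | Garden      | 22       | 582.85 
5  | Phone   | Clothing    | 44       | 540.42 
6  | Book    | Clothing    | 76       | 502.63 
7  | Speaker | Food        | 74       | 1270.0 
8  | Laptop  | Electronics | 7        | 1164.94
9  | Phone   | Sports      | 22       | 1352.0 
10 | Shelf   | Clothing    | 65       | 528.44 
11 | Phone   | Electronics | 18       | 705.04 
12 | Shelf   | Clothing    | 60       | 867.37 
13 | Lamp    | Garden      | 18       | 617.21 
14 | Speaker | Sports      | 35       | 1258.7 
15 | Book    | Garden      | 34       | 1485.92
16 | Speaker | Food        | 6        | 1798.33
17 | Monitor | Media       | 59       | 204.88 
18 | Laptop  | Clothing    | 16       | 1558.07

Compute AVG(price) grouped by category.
SELECT category, AVG(price) as result
FROM sales
GROUP BY category

Result:
  Clothing: 799.39
  Electronics: 934.99
  Food: 1653.92
  Garden: 720.09
  Media: 204.88
  Sports: 1171.77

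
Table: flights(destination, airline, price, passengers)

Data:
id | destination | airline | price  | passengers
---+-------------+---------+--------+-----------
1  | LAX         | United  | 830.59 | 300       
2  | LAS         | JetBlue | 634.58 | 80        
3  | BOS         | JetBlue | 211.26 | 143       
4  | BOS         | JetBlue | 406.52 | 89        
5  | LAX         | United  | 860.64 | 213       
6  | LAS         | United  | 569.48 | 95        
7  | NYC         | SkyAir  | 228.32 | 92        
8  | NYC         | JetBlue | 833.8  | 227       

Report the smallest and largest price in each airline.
SELECT airline, MIN(price), MAX(price)
FROM flights
GROUP BY airline

Result:
  JetBlue: min=211.26, max=833.80
  SkyAir: min=228.32, max=228.32
  United: min=569.48, max=860.64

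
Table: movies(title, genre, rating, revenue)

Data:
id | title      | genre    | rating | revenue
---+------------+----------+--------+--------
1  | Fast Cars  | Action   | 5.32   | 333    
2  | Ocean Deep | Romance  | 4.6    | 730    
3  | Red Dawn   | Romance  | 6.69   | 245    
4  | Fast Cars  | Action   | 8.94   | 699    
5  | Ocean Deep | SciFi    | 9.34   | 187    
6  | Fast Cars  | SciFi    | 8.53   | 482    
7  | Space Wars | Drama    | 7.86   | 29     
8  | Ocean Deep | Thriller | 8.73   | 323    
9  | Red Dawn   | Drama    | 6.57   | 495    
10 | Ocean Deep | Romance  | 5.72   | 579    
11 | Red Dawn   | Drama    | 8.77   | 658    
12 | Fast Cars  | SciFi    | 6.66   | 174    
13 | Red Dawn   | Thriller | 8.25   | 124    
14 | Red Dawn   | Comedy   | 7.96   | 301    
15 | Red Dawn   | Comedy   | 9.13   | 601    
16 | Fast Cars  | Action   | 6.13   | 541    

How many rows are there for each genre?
SELECT genre, COUNT(*) as count
FROM movies
GROUP BY genre

Result:
  Action: 3
  Comedy: 2
  Drama: 3
  Romance: 3
  SciFi: 3
  Thriller: 2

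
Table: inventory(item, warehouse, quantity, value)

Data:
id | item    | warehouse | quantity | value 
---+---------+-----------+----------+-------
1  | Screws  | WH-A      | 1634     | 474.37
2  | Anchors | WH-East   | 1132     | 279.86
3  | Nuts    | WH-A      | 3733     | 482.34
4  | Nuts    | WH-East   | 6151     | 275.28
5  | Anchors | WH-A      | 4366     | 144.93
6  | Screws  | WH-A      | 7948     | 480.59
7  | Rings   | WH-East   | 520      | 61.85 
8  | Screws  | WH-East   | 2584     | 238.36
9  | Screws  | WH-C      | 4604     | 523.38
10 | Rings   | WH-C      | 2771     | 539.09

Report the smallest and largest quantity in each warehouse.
SELECT warehouse, MIN(quantity), MAX(quantity)
FROM inventory
GROUP BY warehouse

Result:
  WH-A: min=1634, max=7948
  WH-C: min=2771, max=4604
  WH-East: min=520, max=6151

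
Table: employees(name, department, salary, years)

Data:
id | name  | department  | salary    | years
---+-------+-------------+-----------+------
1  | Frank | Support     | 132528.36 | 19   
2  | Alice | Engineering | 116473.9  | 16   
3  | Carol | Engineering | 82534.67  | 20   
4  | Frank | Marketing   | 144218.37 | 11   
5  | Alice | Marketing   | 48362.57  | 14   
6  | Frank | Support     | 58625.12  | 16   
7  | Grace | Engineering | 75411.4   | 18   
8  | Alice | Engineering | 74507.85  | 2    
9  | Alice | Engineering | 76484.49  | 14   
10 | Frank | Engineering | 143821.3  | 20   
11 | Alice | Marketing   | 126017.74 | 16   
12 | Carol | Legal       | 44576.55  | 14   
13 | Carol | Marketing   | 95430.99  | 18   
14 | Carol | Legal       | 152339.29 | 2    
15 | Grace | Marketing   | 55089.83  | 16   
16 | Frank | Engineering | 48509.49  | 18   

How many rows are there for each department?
SELECT department, COUNT(*) as count
FROM employees
GROUP BY department

Result:
  Engineering: 7
  Legal: 2
  Marketing: 5
  Support: 2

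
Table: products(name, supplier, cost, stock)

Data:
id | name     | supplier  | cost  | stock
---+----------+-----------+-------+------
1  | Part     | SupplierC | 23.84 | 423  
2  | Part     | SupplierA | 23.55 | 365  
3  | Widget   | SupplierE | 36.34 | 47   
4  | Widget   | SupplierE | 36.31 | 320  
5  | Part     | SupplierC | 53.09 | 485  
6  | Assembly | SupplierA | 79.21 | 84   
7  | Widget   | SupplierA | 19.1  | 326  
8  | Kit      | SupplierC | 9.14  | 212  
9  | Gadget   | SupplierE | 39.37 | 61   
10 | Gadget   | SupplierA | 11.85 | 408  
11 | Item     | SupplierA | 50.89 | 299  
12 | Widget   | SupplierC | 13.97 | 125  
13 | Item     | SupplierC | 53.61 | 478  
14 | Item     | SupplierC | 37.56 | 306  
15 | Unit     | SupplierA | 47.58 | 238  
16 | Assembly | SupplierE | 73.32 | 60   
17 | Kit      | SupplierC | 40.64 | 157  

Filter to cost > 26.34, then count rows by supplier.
SELECT supplier, COUNT(*)
FROM products
WHERE cost > 26.34
GROUP BY supplier

Note: WHERE filters rows before grouping.

Result:
  SupplierA: 3
  SupplierC: 4
  SupplierE: 4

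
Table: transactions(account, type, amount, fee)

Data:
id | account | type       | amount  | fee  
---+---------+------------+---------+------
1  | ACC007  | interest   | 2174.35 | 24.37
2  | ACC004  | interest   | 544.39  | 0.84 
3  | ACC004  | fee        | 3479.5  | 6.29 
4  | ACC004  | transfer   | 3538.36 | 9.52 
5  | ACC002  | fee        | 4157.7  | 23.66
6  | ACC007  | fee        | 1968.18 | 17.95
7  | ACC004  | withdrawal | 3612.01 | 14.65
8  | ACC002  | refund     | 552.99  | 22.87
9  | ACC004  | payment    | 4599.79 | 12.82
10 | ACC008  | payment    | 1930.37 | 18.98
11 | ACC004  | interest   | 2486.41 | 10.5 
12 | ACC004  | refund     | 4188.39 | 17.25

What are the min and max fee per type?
SELECT type, MIN(fee), MAX(fee)
FROM transactions
GROUP BY type

Result:
  fee: min=6.29, max=23.66
  interest: min=0.84, max=24.37
  payment: min=12.82, max=18.98
  refund: min=17.25, max=22.87
  transfer: min=9.52, max=9.52
  withdrawal: min=14.65, max=14.65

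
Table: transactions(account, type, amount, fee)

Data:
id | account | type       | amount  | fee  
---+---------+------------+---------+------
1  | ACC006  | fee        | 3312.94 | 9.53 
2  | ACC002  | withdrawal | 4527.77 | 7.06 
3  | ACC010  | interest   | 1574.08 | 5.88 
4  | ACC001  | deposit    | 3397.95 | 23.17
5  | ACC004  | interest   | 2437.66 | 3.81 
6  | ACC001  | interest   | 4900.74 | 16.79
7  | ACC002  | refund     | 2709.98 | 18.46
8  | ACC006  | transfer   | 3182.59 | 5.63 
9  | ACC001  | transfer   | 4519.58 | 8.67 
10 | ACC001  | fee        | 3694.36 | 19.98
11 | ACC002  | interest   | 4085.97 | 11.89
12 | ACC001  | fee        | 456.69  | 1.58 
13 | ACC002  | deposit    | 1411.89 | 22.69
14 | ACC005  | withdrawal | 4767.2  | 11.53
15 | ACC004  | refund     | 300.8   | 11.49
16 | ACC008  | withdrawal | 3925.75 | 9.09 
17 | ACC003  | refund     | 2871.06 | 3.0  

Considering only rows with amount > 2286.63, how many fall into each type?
SELECT type, COUNT(*)
FROM transactions
WHERE amount > 2286.63
GROUP BY type

Note: WHERE filters rows before grouping.

Result:
  deposit: 1
  fee: 2
  interest: 3
  refund: 2
  transfer: 2
  withdrawal: 3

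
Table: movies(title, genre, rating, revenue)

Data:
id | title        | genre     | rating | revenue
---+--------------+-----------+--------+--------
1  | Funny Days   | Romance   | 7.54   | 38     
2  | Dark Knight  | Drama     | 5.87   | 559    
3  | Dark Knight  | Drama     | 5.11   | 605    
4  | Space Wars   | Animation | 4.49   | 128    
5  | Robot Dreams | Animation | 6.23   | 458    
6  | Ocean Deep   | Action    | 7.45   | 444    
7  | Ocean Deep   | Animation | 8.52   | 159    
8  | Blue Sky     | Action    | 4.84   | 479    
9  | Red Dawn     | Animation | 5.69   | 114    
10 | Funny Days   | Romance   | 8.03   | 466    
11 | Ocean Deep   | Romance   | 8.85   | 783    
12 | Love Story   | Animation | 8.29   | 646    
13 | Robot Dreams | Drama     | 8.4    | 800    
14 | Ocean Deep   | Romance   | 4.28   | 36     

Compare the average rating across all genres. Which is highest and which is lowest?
SELECT genre, AVG(rating)
FROM movies
GROUP BY genre
ORDER BY AVG(rating)

All groups:
  Action: 6.15
  Drama: 6.46
  Animation: 6.64
  Romance: 7.18

Highest: Romance (7.18)
Lowest: Action (6.15)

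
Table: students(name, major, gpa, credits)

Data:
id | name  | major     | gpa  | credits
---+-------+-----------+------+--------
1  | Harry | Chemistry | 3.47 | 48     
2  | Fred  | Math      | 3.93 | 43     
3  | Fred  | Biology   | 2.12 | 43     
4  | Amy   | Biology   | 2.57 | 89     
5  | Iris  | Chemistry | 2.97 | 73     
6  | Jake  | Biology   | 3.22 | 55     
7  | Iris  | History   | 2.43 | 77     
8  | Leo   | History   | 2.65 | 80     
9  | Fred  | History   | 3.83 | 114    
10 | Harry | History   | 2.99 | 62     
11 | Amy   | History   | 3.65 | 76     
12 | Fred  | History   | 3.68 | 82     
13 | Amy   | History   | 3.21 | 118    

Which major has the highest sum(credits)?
SELECT major, SUM(credits) as val
FROM students
GROUP BY major
ORDER BY val DESC
LIMIT 1

Result: History with sum(credits) = 609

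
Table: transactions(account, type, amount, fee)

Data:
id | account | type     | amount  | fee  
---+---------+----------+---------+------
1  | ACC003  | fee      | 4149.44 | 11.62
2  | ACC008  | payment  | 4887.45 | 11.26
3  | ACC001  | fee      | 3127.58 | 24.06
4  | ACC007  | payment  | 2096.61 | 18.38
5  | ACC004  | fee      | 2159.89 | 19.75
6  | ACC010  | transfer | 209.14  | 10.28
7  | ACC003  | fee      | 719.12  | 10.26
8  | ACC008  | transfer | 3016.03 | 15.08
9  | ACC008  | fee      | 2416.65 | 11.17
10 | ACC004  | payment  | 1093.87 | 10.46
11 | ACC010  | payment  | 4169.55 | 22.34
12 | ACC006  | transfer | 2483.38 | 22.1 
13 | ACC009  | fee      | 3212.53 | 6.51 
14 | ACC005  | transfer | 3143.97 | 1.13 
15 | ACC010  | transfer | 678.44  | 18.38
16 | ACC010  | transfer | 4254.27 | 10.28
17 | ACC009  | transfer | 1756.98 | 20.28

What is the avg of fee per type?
SELECT type, AVG(fee) as result
FROM transactions
GROUP BY type

Result:
  fee: 13.90
  payment: 15.61
  transfer: 13.93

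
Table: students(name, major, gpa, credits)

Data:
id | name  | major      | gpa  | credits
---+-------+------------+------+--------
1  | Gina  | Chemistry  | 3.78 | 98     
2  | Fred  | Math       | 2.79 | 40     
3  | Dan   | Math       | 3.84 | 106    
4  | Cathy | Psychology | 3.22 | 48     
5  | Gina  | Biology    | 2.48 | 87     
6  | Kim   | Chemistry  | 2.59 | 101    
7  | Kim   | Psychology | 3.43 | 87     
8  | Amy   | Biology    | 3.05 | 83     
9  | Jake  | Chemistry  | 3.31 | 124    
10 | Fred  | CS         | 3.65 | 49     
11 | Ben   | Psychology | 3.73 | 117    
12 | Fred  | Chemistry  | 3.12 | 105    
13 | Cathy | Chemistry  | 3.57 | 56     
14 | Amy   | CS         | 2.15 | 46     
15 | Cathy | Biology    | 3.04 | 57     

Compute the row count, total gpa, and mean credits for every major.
SELECT major,
       COUNT(*) as cnt,
       SUM(gpa) as total_gpa,
       AVG(credits) as avg_credits
FROM students
GROUP BY major

Result:
  Biology: 3 records, 8.57 total gpa, 75.67 avg credits
  CS: 2 records, 5.80 total gpa, 47.50 avg credits
  Chemistry: 5 records, 16.37 total gpa, 96.80 avg credits
  Math: 2 records, 6.63 total gpa, 73.00 avg credits
  Psychology: 3 records, 10.38 total gpa, 84.00 avg credits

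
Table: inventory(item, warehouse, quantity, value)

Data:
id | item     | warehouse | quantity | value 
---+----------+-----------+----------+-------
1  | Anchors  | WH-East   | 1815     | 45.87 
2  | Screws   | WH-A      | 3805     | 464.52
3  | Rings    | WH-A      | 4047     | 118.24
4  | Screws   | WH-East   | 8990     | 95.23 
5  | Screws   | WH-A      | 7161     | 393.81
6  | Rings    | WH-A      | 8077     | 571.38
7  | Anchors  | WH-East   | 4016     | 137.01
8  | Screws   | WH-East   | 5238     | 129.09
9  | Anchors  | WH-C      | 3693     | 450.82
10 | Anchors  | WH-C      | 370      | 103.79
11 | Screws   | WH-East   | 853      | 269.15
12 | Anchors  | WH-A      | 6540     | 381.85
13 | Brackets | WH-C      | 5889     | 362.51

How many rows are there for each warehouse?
SELECT warehouse, COUNT(*) as count
FROM inventory
GROUP BY warehouse

Result:
  WH-A: 5
  WH-C: 3
  WH-East: 5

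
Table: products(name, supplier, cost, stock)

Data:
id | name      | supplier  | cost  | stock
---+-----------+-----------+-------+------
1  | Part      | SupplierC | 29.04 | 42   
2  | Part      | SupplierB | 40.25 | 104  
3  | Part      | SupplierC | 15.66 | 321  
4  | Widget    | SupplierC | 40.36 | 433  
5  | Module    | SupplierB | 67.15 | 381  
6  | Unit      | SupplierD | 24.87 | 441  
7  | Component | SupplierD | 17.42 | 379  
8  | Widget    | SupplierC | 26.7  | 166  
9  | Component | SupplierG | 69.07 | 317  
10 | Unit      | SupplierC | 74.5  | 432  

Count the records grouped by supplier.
SELECT supplier, COUNT(*) as count
FROM products
GROUP BY supplier

Result:
  SupplierB: 2
  SupplierC: 5
  SupplierD: 2
  SupplierG: 1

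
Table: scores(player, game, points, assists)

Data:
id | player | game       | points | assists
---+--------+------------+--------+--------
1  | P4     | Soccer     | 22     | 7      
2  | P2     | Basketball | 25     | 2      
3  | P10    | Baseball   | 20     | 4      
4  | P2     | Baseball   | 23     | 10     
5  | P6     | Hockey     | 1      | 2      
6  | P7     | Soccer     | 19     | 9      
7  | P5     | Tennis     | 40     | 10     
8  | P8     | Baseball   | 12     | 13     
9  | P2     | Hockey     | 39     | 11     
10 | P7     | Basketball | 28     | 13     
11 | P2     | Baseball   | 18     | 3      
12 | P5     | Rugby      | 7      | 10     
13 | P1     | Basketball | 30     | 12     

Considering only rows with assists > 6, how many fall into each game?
SELECT game, COUNT(*)
FROM scores
WHERE assists > 6
GROUP BY game

Note: WHERE filters rows before grouping.

Result:
  Baseball: 2
  Basketball: 2
  Hockey: 1
  Rugby: 1
  Soccer: 2
  Tennis: 1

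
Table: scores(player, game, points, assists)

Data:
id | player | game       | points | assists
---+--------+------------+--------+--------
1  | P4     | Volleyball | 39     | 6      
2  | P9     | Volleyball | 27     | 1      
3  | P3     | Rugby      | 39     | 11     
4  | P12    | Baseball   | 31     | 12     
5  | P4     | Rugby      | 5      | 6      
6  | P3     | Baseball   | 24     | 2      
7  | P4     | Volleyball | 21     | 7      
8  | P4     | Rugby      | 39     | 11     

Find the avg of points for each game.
SELECT game, AVG(points) as result
FROM scores
GROUP BY game

Result:
  Baseball: 27.50
  Rugby: 27.67
  Volleyball: 29.00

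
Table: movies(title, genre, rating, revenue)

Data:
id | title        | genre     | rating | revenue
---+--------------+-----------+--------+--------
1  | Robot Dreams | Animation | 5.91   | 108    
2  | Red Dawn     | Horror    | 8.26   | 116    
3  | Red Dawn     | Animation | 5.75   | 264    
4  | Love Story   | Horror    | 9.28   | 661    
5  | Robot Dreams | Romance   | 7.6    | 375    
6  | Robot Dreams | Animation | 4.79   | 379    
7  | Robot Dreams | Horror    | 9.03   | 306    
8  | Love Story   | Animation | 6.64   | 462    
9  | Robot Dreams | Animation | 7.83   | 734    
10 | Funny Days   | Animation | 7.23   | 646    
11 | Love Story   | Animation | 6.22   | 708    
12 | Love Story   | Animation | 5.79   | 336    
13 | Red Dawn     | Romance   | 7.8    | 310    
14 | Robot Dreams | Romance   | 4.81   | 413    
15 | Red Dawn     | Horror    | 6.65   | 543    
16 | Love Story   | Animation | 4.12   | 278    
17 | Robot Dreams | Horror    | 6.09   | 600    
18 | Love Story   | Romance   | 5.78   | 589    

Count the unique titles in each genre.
SELECT genre, COUNT(DISTINCT title)
FROM movies
GROUP BY genre

Result:
  Animation: 4 distinct
  Horror: 3 distinct
  Romance: 3 distinct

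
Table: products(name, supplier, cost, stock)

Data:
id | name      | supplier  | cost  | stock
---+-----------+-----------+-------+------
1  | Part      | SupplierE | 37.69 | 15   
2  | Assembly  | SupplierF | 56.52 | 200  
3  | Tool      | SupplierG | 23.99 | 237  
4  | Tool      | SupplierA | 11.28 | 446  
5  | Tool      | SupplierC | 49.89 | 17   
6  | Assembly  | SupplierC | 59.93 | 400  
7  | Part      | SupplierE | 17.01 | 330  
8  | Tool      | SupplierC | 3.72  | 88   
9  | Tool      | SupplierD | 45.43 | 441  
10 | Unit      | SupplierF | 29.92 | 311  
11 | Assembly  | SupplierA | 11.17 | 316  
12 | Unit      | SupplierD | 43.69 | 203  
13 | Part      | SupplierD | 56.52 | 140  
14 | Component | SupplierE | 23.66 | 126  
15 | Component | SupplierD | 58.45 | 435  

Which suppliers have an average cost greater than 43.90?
SELECT supplier, AVG(cost)
FROM products
GROUP BY supplier
HAVING AVG(cost) > 43.90

Result:
  SupplierD: avg=51.02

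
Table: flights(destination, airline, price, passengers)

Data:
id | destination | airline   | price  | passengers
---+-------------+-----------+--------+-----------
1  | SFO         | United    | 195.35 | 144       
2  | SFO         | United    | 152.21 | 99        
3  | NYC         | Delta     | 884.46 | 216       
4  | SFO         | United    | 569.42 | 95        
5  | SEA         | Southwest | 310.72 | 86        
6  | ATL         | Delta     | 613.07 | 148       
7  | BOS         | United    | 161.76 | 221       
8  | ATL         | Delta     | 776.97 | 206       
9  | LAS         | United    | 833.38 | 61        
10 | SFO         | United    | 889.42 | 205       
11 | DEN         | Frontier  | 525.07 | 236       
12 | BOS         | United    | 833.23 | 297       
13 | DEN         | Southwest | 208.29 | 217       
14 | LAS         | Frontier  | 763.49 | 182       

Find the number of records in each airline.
SELECT airline, COUNT(*) as count
FROM flights
GROUP BY airline

Result:
  Delta: 3
  Frontier: 2
  Southwest: 2
  United: 7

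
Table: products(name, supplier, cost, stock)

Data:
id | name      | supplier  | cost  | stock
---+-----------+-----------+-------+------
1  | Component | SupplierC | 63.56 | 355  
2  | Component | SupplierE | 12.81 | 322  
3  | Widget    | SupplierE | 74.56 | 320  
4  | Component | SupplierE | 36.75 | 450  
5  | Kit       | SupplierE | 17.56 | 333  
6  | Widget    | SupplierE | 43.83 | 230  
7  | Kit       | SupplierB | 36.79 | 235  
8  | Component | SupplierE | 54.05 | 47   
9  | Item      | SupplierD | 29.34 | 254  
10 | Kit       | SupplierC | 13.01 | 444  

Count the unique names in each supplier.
SELECT supplier, COUNT(DISTINCT name)
FROM products
GROUP BY supplier

Result:
  SupplierB: 1 distinct
  SupplierC: 2 distinct
  SupplierD: 1 distinct
  SupplierE: 3 distinct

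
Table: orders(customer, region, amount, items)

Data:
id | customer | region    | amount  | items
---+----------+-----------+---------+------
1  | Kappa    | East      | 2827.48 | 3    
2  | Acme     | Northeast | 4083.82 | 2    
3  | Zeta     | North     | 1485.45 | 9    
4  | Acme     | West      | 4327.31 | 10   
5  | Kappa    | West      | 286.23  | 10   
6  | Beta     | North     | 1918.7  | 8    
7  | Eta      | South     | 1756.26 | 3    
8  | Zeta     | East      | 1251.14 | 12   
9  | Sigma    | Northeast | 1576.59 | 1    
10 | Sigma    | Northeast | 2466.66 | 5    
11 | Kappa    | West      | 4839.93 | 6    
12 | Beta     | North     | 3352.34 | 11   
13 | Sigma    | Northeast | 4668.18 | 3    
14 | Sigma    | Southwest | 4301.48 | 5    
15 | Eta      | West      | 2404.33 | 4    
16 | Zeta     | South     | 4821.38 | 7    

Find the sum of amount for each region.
SELECT region, SUM(amount) as result
FROM orders
GROUP BY region

Result:
  East: 4078.62
  North: 6756.49
  Northeast: 12795.25
  South: 6577.64
  Southwest: 4301.48
  West: 11857.80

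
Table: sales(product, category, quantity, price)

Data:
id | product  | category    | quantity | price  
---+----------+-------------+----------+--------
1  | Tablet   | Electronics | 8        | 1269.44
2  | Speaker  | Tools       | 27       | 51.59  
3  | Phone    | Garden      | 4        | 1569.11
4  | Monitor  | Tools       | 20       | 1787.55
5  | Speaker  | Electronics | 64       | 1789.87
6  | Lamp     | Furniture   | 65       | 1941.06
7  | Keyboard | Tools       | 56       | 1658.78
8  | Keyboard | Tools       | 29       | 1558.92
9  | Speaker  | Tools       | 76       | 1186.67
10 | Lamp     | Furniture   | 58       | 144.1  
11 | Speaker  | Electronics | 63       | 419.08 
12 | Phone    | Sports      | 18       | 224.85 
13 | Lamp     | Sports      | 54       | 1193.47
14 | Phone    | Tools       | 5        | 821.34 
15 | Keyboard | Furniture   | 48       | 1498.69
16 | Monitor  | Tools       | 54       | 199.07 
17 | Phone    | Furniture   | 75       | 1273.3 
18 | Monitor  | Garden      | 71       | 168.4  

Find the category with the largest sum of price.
SELECT category, SUM(price) as val
FROM sales
GROUP BY category
ORDER BY val DESC
LIMIT 1

Result: Tools with sum(price) = 7263.92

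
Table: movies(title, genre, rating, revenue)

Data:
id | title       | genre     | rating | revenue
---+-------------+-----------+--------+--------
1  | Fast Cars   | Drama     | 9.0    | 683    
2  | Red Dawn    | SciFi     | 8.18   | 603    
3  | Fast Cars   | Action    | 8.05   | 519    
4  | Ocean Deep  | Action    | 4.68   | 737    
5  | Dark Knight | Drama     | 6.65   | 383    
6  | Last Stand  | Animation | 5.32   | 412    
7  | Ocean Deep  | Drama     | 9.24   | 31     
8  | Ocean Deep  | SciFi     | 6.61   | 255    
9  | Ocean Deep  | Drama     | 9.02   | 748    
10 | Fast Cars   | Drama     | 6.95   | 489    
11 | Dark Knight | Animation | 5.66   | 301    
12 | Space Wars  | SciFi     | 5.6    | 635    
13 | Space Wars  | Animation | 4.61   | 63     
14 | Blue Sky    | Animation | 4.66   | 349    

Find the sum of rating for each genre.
SELECT genre, SUM(rating) as result
FROM movies
GROUP BY genre

Result:
  Action: 12.73
  Animation: 20.25
  Drama: 40.86
  SciFi: 20.39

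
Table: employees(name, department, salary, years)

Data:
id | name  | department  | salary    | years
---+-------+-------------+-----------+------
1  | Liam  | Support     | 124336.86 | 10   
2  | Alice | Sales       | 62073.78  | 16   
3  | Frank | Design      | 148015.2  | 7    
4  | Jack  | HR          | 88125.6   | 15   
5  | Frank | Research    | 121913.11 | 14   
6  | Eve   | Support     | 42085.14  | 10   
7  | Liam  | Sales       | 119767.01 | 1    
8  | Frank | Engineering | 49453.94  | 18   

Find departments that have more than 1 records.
SELECT department, COUNT(*) as cnt
FROM employees
GROUP BY department
HAVING COUNT(*) > 1

Result:
  Sales: 2
  Support: 2

Note: HAVING filters groups after aggregation, WHERE filters rows before.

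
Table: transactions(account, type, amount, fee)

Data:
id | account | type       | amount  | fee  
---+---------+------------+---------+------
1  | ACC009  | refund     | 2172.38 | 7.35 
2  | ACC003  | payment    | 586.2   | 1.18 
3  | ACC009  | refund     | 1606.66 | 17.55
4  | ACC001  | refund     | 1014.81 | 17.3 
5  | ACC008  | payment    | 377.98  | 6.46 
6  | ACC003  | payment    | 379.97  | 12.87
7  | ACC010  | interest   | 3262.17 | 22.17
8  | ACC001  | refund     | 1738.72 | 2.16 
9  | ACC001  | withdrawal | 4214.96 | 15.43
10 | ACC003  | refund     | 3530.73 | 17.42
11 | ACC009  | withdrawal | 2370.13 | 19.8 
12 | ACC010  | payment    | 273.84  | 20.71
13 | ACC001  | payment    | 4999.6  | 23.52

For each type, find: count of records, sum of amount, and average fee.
SELECT type,
       COUNT(*) as cnt,
       SUM(amount) as total_amount,
       AVG(fee) as avg_fee
FROM transactions
GROUP BY type

Result:
  interest: 1 records, 3262.17 total amount, 22.17 avg fee
  payment: 5 records, 6617.59 total amount, 12.95 avg fee
  refund: 5 records, 10063.30 total amount, 12.36 avg fee
  withdrawal: 2 records, 6585.09 total amount, 17.62 avg fee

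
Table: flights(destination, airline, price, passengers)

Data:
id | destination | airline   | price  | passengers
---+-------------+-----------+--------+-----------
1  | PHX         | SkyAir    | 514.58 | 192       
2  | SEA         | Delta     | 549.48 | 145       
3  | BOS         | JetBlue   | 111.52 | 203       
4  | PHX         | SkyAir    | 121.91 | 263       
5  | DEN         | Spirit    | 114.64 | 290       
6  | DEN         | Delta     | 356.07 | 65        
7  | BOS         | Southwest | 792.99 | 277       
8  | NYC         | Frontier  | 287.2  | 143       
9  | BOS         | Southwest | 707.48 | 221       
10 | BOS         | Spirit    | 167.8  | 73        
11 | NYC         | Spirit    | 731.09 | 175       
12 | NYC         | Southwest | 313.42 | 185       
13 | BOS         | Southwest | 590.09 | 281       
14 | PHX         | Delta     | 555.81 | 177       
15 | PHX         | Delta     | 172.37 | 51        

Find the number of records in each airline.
SELECT airline, COUNT(*) as count
FROM flights
GROUP BY airline

Result:
  Delta: 4
  Frontier: 1
  JetBlue: 1
  SkyAir: 2
  Southwest: 4
  Spirit: 3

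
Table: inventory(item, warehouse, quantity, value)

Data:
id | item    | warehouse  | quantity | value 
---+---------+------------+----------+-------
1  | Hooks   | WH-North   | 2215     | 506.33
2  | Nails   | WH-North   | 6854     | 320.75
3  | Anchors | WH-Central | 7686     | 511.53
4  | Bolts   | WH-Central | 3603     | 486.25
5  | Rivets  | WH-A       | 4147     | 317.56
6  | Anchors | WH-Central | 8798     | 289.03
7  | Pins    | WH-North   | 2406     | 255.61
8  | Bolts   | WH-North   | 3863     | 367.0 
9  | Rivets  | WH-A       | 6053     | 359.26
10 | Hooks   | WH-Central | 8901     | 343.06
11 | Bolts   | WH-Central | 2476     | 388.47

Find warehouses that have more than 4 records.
SELECT warehouse, COUNT(*) as cnt
FROM inventory
GROUP BY warehouse
HAVING COUNT(*) > 4

Result:
  WH-Central: 5

Note: HAVING filters groups after aggregation, WHERE filters rows before.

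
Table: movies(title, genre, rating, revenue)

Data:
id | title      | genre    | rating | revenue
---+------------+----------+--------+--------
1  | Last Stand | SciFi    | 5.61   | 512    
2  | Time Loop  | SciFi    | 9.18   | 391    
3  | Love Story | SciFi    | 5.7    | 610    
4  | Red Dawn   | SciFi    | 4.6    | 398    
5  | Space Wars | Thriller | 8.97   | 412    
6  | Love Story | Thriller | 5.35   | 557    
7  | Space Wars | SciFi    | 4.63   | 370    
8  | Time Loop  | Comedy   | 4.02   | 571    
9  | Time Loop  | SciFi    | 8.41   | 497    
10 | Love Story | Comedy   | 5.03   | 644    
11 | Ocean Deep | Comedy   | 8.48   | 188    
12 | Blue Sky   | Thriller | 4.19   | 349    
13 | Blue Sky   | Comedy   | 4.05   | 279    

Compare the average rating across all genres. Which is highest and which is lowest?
SELECT genre, AVG(rating)
FROM movies
GROUP BY genre
ORDER BY AVG(rating)

All groups:
  Comedy: 5.40
  Thriller: 6.17
  SciFi: 6.36

Highest: SciFi (6.36)
Lowest: Comedy (5.40)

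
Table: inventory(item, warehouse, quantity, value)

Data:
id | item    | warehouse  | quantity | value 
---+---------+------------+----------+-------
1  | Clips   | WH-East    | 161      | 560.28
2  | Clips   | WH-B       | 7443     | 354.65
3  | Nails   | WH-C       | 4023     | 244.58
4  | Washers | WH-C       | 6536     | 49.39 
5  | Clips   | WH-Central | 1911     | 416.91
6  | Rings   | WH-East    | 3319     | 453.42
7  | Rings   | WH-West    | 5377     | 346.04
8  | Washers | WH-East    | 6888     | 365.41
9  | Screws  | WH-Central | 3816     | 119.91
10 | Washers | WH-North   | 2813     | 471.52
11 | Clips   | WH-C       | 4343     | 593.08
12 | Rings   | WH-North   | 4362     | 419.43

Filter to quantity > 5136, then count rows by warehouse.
SELECT warehouse, COUNT(*)
FROM inventory
WHERE quantity > 5136
GROUP BY warehouse

Note: WHERE filters rows before grouping.

Result:
  WH-B: 1
  WH-C: 1
  WH-East: 1
  WH-West: 1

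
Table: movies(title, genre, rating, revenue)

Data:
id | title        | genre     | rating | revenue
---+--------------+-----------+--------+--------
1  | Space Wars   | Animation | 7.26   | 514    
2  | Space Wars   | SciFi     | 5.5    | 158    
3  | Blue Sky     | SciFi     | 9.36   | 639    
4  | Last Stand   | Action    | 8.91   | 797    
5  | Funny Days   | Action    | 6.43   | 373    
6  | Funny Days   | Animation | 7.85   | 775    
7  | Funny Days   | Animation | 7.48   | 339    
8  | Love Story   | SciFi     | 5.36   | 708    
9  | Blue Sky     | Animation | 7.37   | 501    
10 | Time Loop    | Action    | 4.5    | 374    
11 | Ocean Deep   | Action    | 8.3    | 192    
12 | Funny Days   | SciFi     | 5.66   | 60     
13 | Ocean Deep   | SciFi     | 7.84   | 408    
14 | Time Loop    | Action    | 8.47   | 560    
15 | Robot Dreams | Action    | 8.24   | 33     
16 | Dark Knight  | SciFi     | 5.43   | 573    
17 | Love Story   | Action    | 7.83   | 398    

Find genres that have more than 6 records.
SELECT genre, COUNT(*) as cnt
FROM movies
GROUP BY genre
HAVING COUNT(*) > 6

Result:
  Action: 7

Note: HAVING filters groups after aggregation, WHERE filters rows before.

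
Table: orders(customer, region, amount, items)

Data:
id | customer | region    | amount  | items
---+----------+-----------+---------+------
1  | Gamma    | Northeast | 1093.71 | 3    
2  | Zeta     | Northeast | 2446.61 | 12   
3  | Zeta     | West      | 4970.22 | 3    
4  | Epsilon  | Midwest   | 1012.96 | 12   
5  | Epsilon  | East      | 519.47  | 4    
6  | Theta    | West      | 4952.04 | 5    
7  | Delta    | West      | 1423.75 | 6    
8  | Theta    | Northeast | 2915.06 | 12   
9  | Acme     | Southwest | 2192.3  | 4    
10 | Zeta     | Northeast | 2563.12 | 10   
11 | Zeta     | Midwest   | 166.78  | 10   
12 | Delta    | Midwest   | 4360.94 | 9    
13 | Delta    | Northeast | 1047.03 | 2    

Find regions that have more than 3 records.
SELECT region, COUNT(*) as cnt
FROM orders
GROUP BY region
HAVING COUNT(*) > 3

Result:
  Northeast: 5

Note: HAVING filters groups after aggregation, WHERE filters rows before.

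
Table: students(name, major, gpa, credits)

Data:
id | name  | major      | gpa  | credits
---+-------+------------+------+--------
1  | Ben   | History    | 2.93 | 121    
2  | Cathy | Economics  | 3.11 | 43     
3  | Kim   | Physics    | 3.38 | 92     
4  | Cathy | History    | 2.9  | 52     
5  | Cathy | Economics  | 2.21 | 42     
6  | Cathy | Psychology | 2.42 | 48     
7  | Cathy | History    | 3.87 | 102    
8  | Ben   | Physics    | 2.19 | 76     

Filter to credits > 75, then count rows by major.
SELECT major, COUNT(*)
FROM students
WHERE credits > 75
GROUP BY major

Note: WHERE filters rows before grouping.

Result:
  History: 2
  Physics: 2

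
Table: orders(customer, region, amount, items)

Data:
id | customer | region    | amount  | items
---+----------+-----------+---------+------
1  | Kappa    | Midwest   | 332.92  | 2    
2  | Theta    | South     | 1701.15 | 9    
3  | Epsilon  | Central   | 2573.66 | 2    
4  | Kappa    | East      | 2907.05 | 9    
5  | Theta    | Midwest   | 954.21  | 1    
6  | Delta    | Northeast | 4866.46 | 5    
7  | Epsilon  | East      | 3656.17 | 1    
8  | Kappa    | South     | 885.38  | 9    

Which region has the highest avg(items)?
SELECT region, AVG(items) as val
FROM orders
GROUP BY region
ORDER BY val DESC
LIMIT 1

Result: South with avg(items) = 9.00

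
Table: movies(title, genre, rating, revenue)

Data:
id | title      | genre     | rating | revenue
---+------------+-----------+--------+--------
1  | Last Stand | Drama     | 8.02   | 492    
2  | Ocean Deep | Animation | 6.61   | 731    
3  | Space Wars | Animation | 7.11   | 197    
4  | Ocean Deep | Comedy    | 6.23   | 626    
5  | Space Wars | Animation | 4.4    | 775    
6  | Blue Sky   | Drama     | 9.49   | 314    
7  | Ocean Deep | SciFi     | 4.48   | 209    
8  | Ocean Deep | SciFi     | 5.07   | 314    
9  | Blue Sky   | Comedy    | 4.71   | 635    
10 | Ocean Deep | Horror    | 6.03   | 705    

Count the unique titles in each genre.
SELECT genre, COUNT(DISTINCT title)
FROM movies
GROUP BY genre

Result:
  Animation: 2 distinct
  Comedy: 2 distinct
  Drama: 2 distinct
  Horror: 1 distinct
  SciFi: 1 distinct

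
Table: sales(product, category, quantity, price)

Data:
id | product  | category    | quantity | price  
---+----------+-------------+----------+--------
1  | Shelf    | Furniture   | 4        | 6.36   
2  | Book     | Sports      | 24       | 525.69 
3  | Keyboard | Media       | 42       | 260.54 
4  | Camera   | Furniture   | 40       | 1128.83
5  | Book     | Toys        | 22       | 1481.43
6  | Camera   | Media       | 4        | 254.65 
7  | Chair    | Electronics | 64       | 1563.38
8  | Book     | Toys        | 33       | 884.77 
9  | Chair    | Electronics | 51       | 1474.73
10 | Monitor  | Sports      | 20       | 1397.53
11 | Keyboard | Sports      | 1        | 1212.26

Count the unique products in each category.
SELECT category, COUNT(DISTINCT product)
FROM sales
GROUP BY category

Result:
  Electronics: 1 distinct
  Furniture: 2 distinct
  Media: 2 distinct
  Sports: 3 distinct
  Toys: 1 distinct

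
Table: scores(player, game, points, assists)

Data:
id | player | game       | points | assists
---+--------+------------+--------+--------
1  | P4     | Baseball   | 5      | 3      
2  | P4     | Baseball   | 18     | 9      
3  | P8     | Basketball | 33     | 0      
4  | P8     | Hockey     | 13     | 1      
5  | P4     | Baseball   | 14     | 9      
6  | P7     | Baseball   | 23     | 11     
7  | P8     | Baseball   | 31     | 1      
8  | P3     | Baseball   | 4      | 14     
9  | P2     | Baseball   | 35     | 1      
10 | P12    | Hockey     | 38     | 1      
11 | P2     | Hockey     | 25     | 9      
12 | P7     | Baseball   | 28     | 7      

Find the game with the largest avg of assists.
SELECT game, AVG(assists) as val
FROM scores
GROUP BY game
ORDER BY val DESC
LIMIT 1

Result: Baseball with avg(assists) = 6.88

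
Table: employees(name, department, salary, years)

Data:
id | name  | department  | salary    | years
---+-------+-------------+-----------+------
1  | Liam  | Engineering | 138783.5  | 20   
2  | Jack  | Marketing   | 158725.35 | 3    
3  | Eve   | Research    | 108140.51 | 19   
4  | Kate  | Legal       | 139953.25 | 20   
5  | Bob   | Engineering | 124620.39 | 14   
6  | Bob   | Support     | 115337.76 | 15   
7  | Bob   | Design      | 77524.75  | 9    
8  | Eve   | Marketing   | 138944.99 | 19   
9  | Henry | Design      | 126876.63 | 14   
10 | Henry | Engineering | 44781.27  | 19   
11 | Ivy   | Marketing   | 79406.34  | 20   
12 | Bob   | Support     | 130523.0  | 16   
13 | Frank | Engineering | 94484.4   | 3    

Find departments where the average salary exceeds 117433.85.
SELECT department, AVG(salary)
FROM employees
GROUP BY department
HAVING AVG(salary) > 117433.85

Result:
  Legal: avg=139953.25
  Marketing: avg=125692.23
  Support: avg=122930.38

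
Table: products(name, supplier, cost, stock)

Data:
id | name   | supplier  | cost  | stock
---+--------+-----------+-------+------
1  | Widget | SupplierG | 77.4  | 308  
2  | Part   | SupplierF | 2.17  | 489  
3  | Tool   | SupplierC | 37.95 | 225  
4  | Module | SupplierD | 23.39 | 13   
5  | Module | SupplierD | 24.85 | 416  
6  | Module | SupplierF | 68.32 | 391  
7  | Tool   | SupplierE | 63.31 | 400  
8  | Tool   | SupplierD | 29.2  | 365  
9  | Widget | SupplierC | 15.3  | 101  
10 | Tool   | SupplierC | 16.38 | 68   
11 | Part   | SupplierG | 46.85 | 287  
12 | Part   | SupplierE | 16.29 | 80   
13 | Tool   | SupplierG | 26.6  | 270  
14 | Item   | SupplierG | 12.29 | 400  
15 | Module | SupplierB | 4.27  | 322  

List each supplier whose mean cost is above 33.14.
SELECT supplier, AVG(cost)
FROM products
GROUP BY supplier
HAVING AVG(cost) > 33.14

Result:
  SupplierE: avg=39.80
  SupplierF: avg=35.25
  SupplierG: avg=40.79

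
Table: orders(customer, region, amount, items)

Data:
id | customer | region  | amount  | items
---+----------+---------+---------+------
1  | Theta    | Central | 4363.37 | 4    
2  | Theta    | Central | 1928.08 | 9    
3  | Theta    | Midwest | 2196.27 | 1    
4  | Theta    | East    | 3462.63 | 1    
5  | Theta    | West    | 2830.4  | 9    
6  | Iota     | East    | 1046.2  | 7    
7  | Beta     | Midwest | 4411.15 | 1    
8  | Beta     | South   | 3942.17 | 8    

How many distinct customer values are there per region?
SELECT region, COUNT(DISTINCT customer)
FROM orders
GROUP BY region

Result:
  Central: 1 distinct
  East: 2 distinct
  Midwest: 2 distinct
  South: 1 distinct
  West: 1 distinct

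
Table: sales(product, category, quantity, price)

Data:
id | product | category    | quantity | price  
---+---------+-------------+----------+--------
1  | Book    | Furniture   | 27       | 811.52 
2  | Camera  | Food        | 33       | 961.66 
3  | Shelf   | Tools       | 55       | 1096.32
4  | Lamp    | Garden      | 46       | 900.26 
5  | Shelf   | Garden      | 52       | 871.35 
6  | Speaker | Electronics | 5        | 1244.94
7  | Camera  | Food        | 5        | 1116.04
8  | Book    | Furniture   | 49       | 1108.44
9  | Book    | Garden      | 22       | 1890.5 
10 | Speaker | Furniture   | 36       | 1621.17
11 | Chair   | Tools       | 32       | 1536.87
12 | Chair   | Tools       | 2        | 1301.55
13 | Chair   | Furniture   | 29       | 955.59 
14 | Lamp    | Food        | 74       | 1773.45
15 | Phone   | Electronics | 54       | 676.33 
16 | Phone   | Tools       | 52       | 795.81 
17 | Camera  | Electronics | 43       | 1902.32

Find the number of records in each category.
SELECT category, COUNT(*) as count
FROM sales
GROUP BY category

Result:
  Electronics: 3
  Food: 3
  Furniture: 4
  Garden: 3
  Tools: 4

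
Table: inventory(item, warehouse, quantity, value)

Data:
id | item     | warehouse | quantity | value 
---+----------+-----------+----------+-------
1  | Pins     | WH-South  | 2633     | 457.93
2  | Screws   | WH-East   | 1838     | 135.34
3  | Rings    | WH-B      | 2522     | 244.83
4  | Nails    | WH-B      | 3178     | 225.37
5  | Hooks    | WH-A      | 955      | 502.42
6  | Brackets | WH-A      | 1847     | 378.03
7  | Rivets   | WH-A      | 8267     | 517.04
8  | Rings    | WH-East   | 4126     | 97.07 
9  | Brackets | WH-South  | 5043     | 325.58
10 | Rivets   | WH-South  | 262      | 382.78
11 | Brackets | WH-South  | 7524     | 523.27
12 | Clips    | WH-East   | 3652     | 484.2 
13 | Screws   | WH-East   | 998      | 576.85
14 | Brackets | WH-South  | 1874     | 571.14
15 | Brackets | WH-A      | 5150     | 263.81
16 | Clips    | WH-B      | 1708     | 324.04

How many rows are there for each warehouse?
SELECT warehouse, COUNT(*) as count
FROM inventory
GROUP BY warehouse

Result:
  WH-A: 4
  WH-B: 3
  WH-East: 4
  WH-South: 5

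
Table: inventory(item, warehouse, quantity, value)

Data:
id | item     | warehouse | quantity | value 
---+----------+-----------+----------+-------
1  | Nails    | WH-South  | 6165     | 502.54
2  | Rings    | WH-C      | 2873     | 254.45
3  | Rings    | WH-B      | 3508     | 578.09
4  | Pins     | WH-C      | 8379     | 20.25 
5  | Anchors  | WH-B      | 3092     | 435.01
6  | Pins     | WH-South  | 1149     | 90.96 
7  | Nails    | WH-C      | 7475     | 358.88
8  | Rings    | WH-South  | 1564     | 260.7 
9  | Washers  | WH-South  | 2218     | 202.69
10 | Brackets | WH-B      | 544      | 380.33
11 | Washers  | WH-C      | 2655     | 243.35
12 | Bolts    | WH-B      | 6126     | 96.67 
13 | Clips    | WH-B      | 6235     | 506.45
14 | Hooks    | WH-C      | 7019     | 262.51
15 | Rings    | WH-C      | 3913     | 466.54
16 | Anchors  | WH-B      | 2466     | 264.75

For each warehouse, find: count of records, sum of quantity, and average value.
SELECT warehouse,
       COUNT(*) as cnt,
       SUM(quantity) as total_quantity,
       AVG(value) as avg_value
FROM inventory
GROUP BY warehouse

Result:
  WH-B: 6 records, 21971 total quantity, 376.88 avg value
  WH-C: 6 records, 32314 total quantity, 267.66 avg value
  WH-South: 4 records, 11096 total quantity, 264.22 avg value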